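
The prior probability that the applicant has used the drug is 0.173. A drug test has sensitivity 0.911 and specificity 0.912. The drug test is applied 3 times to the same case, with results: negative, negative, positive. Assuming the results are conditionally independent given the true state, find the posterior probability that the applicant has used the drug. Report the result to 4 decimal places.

Posterior P(H) ≈ 0.0202

With H the event that the applicant has used the drug, the joint likelihood of the observed sequence is P(data|H) = 0.089·0.089·0.911 = 0.0072160 and P(data|¬H) = 0.912·0.912·0.088 = 0.073193.
Bayes: P(H|data) = 0.173·0.0072160 / (0.173·0.0072160 + 0.827·0.073193) = 0.0012484/0.061779 = 0.0202.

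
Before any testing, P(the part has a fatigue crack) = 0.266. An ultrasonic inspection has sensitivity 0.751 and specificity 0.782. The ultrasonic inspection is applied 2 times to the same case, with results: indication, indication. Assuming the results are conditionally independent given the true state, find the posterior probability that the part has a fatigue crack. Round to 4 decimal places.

Posterior P(H) ≈ 0.8114

Let H be the event that the part has a fatigue crack; start with P(H) = 0.266. P('indication'|H) = 0.751, P('indication'|¬H) = 0.218.
Update on result 1 ('indication'): P(H) ← 0.751·0.2660 / (0.751·0.2660 + 0.218·0.7340) = 0.19977/0.35978 = 0.5552.
Update on result 2 ('indication'): P(H) ← 0.751·0.5552 / (0.751·0.5552 + 0.218·0.4448) = 0.41699/0.51395 = 0.8114.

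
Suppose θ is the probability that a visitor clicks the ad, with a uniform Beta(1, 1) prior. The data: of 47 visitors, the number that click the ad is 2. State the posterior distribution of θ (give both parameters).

Posterior: Beta(3, 46)

Observing 2 successes and 45 failures updates Beta(1, 1) by adding the success and failure counts to the two shape parameters: α = 1+2 = 3, β = 1+45 = 46.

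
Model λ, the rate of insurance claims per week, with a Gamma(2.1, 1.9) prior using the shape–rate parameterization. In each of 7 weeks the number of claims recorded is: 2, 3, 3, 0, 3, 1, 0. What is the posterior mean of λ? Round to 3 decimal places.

Posterior mean ≈ 1.584

The Poisson likelihood adds the total count to the shape and the number of exposure periods to the rate. Here ∑xᵢ = 12 and n = 7, so shape 2.1→14.1 and rate 1.9→8.9.
E[λ | data] = 14.1/8.9 = 1.584.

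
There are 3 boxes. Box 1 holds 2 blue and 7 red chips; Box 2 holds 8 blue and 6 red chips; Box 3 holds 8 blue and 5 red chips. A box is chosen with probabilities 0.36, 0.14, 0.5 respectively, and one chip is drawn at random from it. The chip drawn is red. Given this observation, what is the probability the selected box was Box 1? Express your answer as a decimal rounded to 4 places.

Tabulate prior·likelihood by source: [1] prior 0.36, lik 0.7778, product 0.2800; [2] prior 0.14, lik 0.4286, product 0.06000; [3] prior 0.5, lik 0.3846, product 0.1923.
Normalizing constant = 0.53231; the posterior for Box 1 is its product over the sum, 0.2800/0.53231 = 0.5260.

Posterior probability ≈ 0.5260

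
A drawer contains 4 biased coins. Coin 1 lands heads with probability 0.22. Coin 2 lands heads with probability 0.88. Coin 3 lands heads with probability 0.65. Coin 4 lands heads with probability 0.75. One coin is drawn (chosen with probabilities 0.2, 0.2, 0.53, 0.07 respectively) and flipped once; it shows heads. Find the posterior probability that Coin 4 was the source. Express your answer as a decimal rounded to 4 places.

Tabulate prior·likelihood by source: [1] prior 0.2, lik 0.22, product 0.04400; [2] prior 0.2, lik 0.88, product 0.1760; [3] prior 0.53, lik 0.65, product 0.3445; [4] prior 0.07, lik 0.75, product 0.05250.
Normalizing constant = 0.61700; the posterior for Coin 4 is its product over the sum, 0.05250/0.61700 = 0.0851.

Posterior probability ≈ 0.0851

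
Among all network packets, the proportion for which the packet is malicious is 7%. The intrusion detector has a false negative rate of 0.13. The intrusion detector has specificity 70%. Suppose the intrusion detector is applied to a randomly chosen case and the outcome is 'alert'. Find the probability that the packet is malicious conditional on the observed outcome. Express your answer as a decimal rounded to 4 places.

Let H be the event that the packet is malicious. P(H) = 0.07, so P(¬H) = 0.93. With E the 'alert' result, P(E|H) = 0.87 and P(E|¬H) = 0.3.
P(E) = 0.87·0.07 + 0.3·0.93 = 0.060900 + 0.27900 = 0.33990.
By Bayes' theorem, P(H|E) = 0.060900 / 0.33990 = 0.1792.

P(H | E) ≈ 0.1792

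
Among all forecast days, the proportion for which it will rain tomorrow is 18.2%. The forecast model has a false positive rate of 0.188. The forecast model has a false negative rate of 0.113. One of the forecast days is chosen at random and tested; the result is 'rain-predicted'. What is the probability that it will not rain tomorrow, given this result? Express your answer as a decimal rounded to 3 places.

P(¬H | E) ≈ 0.488

Write H for 'it will rain tomorrow'. Prior odds H:¬H = 0.182/0.818 = 0.22249. For the 'rain-predicted' outcome, the likelihood ratio is 0.887/0.188 = 4.7181.
Posterior odds = 0.22249 × 4.7181 = 1.0497, so P(H|E) = 1.0497/(1+1.0497) = 0.512. Then P(¬H|E) = 1 − 0.512 = 0.488.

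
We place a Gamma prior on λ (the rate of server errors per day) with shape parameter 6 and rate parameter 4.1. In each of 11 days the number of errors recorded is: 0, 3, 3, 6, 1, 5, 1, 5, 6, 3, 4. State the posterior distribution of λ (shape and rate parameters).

The Poisson likelihood adds the total count to the shape and the number of exposure periods to the rate. Here ∑xᵢ = 37 and n = 11, so shape 6→43 and rate 4.1→15.1.

Posterior: Gamma(shape=43, rate=15.1)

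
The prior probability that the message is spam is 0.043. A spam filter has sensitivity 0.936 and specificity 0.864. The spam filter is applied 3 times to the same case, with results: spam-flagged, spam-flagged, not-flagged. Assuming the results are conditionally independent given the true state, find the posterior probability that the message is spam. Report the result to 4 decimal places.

Let H be the event that the message is spam; start with P(H) = 0.043. P('spam-flagged'|H) = 0.936, P('spam-flagged'|¬H) = 0.136.
Update on result 1 ('spam-flagged'): P(H) ← 0.936·0.0430 / (0.936·0.0430 + 0.136·0.9570) = 0.040248/0.17040 = 0.2362.
Update on result 2 ('spam-flagged'): P(H) ← 0.936·0.2362 / (0.936·0.2362 + 0.136·0.7638) = 0.22108/0.32496 = 0.6803.
Update on result 3 ('not-flagged'): P(H) ← 0.064·0.6803 / (0.064·0.6803 + 0.864·0.3197) = 0.043542/0.31973 = 0.1362.

Posterior P(H) ≈ 0.1362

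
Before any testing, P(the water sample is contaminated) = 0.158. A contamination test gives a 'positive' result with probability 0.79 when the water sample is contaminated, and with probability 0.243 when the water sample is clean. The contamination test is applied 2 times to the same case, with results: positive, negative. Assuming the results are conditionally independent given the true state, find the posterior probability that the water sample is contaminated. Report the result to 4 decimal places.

With H the event that the water sample is contaminated, the joint likelihood of the observed sequence is P(data|H) = 0.79·0.21 = 0.16590 and P(data|¬H) = 0.243·0.757 = 0.18395.
Bayes: P(H|data) = 0.158·0.16590 / (0.158·0.16590 + 0.842·0.18395) = 0.026212/0.18110 = 0.1447.

Posterior P(H) ≈ 0.1447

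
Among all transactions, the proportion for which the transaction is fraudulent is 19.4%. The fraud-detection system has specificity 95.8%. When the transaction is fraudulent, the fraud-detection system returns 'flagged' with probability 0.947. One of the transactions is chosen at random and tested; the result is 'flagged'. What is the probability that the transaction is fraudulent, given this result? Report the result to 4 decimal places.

Write H for 'the transaction is fraudulent'. Prior odds H:¬H = 0.194/0.806 = 0.24069. For the 'flagged' outcome, the likelihood ratio is 0.947/0.042 = 22.548.
Posterior odds = 0.24069 × 22.548 = 5.4271, so P(H|E) = 5.4271/(1+5.4271) = 0.8444.

P(H | E) ≈ 0.8444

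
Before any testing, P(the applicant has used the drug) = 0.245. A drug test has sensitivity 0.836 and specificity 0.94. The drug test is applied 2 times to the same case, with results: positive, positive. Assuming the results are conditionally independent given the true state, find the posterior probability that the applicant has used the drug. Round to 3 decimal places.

Posterior P(H) ≈ 0.984

With H the event that the applicant has used the drug, the joint likelihood of the observed sequence is P(data|H) = 0.836·0.836 = 0.69890 and P(data|¬H) = 0.06·0.06 = 0.0036000.
Bayes: P(H|data) = 0.245·0.69890 / (0.245·0.69890 + 0.755·0.0036000) = 0.17123/0.17395 = 0.9844.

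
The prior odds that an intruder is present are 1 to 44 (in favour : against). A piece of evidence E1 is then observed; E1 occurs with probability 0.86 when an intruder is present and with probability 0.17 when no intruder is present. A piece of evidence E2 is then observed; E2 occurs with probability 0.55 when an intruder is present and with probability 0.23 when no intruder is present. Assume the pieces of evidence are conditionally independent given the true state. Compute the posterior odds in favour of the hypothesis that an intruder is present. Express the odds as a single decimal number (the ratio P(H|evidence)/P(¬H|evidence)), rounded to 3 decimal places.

Posterior odds ≈ 0.275

Prior odds = 1/44 = 0.022727.
Likelihood ratio for E1 = 0.86/0.17 = 5.0588.
Likelihood ratio for E2 = 0.55/0.23 = 2.3913.
Posterior odds = prior odds × LR₁ × LR₂ = 0.27494.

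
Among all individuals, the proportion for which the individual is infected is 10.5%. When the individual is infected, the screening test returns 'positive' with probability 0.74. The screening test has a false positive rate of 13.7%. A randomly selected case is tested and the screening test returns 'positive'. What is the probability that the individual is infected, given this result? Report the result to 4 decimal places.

P(H | E) ≈ 0.3879

Write H for 'the individual is infected'. Prior odds H:¬H = 0.105/0.895 = 0.11732. For the 'positive' outcome, the likelihood ratio is 0.74/0.137 = 5.4015.
Posterior odds = 0.11732 × 5.4015 = 0.63369, so P(H|E) = 0.63369/(1+0.63369) = 0.3879.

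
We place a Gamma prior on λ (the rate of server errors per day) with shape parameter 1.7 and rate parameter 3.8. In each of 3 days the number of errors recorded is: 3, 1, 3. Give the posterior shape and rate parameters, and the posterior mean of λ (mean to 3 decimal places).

Posterior: Gamma(shape=8.7, rate=6.8); mean ≈ 1.279

Total count ∑xᵢ = 7 over n = 3 days.
Gamma is conjugate to the Poisson likelihood: posterior is Gamma(shape = 1.7+7 = 8.7, rate = 3.8+3 = 6.8).
Posterior mean = shape/rate = 8.7/6.8 = 1.279.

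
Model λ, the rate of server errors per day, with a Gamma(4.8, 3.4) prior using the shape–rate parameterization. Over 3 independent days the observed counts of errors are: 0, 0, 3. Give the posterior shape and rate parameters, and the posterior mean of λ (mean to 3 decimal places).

Posterior: Gamma(shape=7.8, rate=6.4); mean ≈ 1.219

The Poisson likelihood adds the total count to the shape and the number of exposure periods to the rate. Here ∑xᵢ = 3 and n = 3, so shape 4.8→7.8 and rate 3.4→6.4.
Posterior mean = shape/rate = 7.8/6.4 = 1.219.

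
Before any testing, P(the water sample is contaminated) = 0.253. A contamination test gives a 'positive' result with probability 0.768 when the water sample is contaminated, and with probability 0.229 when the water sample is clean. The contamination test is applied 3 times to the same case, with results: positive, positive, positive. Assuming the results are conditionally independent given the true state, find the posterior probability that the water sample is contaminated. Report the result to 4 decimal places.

Posterior P(H) ≈ 0.9274

With H the event that the water sample is contaminated, the joint likelihood of the observed sequence is P(data|H) = 0.768·0.768·0.768 = 0.45298 and P(data|¬H) = 0.229·0.229·0.229 = 0.012009.
Bayes: P(H|data) = 0.253·0.45298 / (0.253·0.45298 + 0.747·0.012009) = 0.11461/0.12358 = 0.9274.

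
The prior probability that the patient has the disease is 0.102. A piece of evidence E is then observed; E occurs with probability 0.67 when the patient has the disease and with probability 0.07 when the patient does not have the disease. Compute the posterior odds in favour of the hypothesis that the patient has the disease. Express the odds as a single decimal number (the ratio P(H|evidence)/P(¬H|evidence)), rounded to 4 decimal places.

Prior odds = 0.102/(1−0.102) = 0.11359.
Likelihood ratio for E = 0.67/0.07 = 9.5714.
Posterior odds = prior odds × LR = 1.0872.

Posterior odds ≈ 1.0872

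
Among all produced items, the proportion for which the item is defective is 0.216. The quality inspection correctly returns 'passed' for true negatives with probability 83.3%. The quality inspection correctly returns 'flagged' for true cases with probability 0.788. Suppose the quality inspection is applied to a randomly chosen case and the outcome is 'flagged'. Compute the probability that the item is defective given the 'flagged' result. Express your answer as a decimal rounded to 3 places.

Let H be the event that the item is defective. P(H) = 0.216, so P(¬H) = 0.784. With E the 'flagged' result, P(E|H) = 0.788 and P(E|¬H) = 0.167.
P(E) = 0.788·0.216 + 0.167·0.784 = 0.17021 + 0.13093 = 0.30114.
By Bayes' theorem, P(H|E) = 0.17021 / 0.30114 = 0.565.

P(H | E) ≈ 0.565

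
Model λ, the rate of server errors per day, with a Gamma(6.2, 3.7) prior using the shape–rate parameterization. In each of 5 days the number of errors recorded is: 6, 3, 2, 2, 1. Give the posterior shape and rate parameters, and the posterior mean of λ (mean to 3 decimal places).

The Poisson likelihood adds the total count to the shape and the number of exposure periods to the rate. Here ∑xᵢ = 14 and n = 5, so shape 6.2→20.2 and rate 3.7→8.7.
Posterior mean = shape/rate = 20.2/8.7 = 2.322.

Posterior: Gamma(shape=20.2, rate=8.7); mean ≈ 2.322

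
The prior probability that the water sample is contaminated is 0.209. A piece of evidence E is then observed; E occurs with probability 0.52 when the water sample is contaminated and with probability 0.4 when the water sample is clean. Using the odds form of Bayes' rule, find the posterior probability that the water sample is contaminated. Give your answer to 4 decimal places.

Prior odds = 0.209/(1−0.209) = 0.26422.
Likelihood ratio for E = 0.52/0.4 = 1.3000.
Posterior odds = prior odds × LR = 0.34349.
Posterior probability = odds/(1+odds) = 0.34349/1.3435 = 0.2557.

Posterior probability ≈ 0.2557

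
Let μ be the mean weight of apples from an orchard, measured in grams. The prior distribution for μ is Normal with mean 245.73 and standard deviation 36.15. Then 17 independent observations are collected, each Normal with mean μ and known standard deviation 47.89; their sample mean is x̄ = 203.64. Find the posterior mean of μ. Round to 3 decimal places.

Posterior mean ≈ 207.579

With known σ, the Normal prior is conjugate. Weight on the data is w = (n/σ²)/(n/σ² + 1/τ₀²) = 0.00741241/(0.00741241+0.00076521) = 0.90643.
Posterior mean = w·x̄ + (1−w)·μ₀ = 0.90643·203.64 + 0.093574·245.73 = 207.579.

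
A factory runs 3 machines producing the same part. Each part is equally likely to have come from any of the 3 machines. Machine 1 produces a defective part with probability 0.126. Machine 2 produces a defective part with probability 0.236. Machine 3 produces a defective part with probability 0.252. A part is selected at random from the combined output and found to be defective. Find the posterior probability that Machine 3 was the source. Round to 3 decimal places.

Posterior probability ≈ 0.410

Tabulate prior·likelihood by source: [1] prior 0.333333, lik 0.126, product 0.04200; [2] prior 0.333333, lik 0.236, product 0.07867; [3] prior 0.333333, lik 0.252, product 0.08400.
Normalizing constant = 0.20467; the posterior for Machine 3 is its product over the sum, 0.08400/0.20467 = 0.410.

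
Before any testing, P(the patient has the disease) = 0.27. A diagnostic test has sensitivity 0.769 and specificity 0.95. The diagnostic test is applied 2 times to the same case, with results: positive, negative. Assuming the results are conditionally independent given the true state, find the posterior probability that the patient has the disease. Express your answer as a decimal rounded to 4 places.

With H the event that the patient has the disease, the joint likelihood of the observed sequence is P(data|H) = 0.769·0.231 = 0.17764 and P(data|¬H) = 0.05·0.95 = 0.047500.
Bayes: P(H|data) = 0.27·0.17764 / (0.27·0.17764 + 0.73·0.047500) = 0.047963/0.082638 = 0.5804.

Posterior P(H) ≈ 0.5804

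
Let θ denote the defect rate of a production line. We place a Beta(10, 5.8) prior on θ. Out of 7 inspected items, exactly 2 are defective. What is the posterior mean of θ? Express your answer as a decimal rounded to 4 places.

Posterior mean ≈ 0.5263

The binomial likelihood is conjugate to the Beta prior: with 2 successes and 5 failures, the posterior is Beta(10+2, 5.8+5) = Beta(12, 10.8).
E[θ | data] = 12/(12+10.8) = 0.5263.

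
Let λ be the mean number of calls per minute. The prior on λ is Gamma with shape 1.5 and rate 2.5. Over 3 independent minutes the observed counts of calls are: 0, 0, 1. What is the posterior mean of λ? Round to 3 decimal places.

Total count ∑xᵢ = 1 over n = 3 minutes.
Gamma is conjugate to the Poisson likelihood: posterior is Gamma(shape = 1.5+1 = 2.5, rate = 2.5+3 = 5.5).
Posterior mean = shape/rate = 2.5/5.5 = 0.455.

Posterior mean ≈ 0.455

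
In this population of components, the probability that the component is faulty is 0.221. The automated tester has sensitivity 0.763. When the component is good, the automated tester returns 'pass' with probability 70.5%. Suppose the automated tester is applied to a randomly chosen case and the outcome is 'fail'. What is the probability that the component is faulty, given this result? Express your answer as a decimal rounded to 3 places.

Let H be the event that the component is faulty. P(H) = 0.221, so P(¬H) = 0.779. With E the 'fail' result, P(E|H) = 0.763 and P(E|¬H) = 0.295.
P(E) = 0.763·0.221 + 0.295·0.779 = 0.16862 + 0.22981 = 0.39843.
By Bayes' theorem, P(H|E) = 0.16862 / 0.39843 = 0.423.

P(H | E) ≈ 0.423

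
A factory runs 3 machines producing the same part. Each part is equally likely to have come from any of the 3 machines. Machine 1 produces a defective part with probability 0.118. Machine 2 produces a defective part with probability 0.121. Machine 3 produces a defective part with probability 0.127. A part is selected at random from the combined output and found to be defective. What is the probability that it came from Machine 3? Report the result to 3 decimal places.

Tabulate prior·likelihood by source: [1] prior 0.333333, lik 0.118, product 0.03933; [2] prior 0.333333, lik 0.121, product 0.04033; [3] prior 0.333333, lik 0.127, product 0.04233.
Normalizing constant = 0.12200; the posterior for Machine 3 is its product over the sum, 0.04233/0.12200 = 0.347.

Posterior probability ≈ 0.347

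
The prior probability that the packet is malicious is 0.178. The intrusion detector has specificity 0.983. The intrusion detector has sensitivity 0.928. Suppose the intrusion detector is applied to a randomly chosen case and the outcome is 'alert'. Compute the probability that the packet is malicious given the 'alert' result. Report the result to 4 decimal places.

P(H | E) ≈ 0.9220

Let H be the event that the packet is malicious. P(H) = 0.178, so P(¬H) = 0.822. With E the 'alert' result, P(E|H) = 0.928 and P(E|¬H) = 0.017.
P(E) = 0.928·0.178 + 0.017·0.822 = 0.16518 + 0.013974 = 0.17916.
By Bayes' theorem, P(H|E) = 0.16518 / 0.17916 = 0.9220.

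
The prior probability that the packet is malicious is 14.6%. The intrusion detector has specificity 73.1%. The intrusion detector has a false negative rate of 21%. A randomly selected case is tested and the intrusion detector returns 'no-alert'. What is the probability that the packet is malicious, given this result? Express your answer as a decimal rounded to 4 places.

Write H for 'the packet is malicious'. Prior odds H:¬H = 0.146/0.854 = 0.17096. For the 'no-alert' outcome, the likelihood ratio is 0.21/0.731 = 0.28728.
Posterior odds = 0.17096 × 0.28728 = 0.049113, so P(H|E) = 0.049113/(1+0.049113) = 0.0468.

P(H | E) ≈ 0.0468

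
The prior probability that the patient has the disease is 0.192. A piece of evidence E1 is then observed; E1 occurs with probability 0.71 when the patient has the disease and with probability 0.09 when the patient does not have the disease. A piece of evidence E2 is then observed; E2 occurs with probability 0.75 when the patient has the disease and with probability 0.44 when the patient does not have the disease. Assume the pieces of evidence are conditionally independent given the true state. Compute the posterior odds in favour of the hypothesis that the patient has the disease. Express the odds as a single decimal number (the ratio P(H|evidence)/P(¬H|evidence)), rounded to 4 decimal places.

Posterior odds ≈ 3.1953

Prior odds = 0.192/(1−0.192) = 0.23762.
Likelihood ratio for E1 = 0.71/0.09 = 7.8889.
Likelihood ratio for E2 = 0.75/0.44 = 1.7045.
Posterior odds = prior odds × LR₁ × LR₂ = 3.1953.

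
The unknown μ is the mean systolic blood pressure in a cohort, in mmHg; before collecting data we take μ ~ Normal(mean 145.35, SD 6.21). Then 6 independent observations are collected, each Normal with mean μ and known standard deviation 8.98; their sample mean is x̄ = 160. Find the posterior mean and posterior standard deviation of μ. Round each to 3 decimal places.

Posterior mean ≈ 156.214; posterior SD ≈ 3.157

Prior precision 1/τ₀² = 1/6.21² = 0.0259309; data precision n/σ² = 6/8.98² = 0.0744044.
Posterior precision = 0.0259309 + 0.0744044 = 0.100335, giving posterior SD = 1/√0.100335 = 3.157.
Posterior mean = (0.0259309·145.35 + 0.0744044·160) / 0.100335 = 156.214.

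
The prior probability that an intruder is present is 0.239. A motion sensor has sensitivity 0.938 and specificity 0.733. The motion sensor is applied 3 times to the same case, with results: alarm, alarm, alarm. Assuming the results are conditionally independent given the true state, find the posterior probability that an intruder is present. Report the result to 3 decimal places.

Posterior P(H) ≈ 0.932

Let H be the event that an intruder is present; start with P(H) = 0.239. P('alarm'|H) = 0.938, P('alarm'|¬H) = 0.267.
Update on result 1 ('alarm'): P(H) ← 0.938·0.2390 / (0.938·0.2390 + 0.267·0.7610) = 0.22418/0.42737 = 0.5246.
Update on result 2 ('alarm'): P(H) ← 0.938·0.5246 / (0.938·0.5246 + 0.267·0.4754) = 0.49204/0.61898 = 0.7949.
Update on result 3 ('alarm'): P(H) ← 0.938·0.7949 / (0.938·0.7949 + 0.267·0.2051) = 0.74563/0.80039 = 0.9316.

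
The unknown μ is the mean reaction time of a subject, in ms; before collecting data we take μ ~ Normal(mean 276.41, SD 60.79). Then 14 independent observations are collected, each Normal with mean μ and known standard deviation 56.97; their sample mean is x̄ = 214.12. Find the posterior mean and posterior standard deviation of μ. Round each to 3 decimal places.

Posterior mean ≈ 217.797; posterior SD ≈ 14.770

With known σ, the Normal prior is conjugate. Weight on the data is w = (n/σ²)/(n/σ² + 1/τ₀²) = 0.00431356/(0.00431356+0.00027060) = 0.94097.
Posterior mean = w·x̄ + (1−w)·μ₀ = 0.94097·214.12 + 0.059030·276.41 = 217.797. Posterior variance = 1/(0.00431356+0.00027060) = 218.142, so SD = 14.770.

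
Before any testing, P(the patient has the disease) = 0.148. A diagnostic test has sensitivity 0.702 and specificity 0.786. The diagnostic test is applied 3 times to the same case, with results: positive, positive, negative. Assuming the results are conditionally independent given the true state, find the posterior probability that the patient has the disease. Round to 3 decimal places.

Posterior P(H) ≈ 0.415

With H the event that the patient has the disease, the joint likelihood of the observed sequence is P(data|H) = 0.702·0.702·0.298 = 0.14686 and P(data|¬H) = 0.214·0.214·0.786 = 0.035996.
Bayes: P(H|data) = 0.148·0.14686 / (0.148·0.14686 + 0.852·0.035996) = 0.021735/0.052403 = 0.4148.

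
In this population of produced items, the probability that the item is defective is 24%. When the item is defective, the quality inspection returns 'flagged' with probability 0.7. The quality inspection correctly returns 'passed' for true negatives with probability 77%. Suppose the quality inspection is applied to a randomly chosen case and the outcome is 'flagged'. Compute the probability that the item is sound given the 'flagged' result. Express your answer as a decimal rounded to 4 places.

Write H for 'the item is defective'. Prior odds H:¬H = 0.24/0.76 = 0.31579. For the 'flagged' outcome, the likelihood ratio is 0.7/0.23 = 3.0435.
Posterior odds = 0.31579 × 3.0435 = 0.96110, so P(H|E) = 0.96110/(1+0.96110) = 0.4901. Then P(¬H|E) = 1 − 0.4901 = 0.5099.

P(¬H | E) ≈ 0.5099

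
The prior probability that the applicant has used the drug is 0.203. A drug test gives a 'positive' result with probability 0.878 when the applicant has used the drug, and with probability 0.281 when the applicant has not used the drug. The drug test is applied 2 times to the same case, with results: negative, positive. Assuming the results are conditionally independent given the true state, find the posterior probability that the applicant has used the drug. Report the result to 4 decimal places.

With H the event that the applicant has used the drug, the joint likelihood of the observed sequence is P(data|H) = 0.122·0.878 = 0.10712 and P(data|¬H) = 0.719·0.281 = 0.20204.
Bayes: P(H|data) = 0.203·0.10712 / (0.203·0.10712 + 0.797·0.20204) = 0.021745/0.18277 = 0.1190.

Posterior P(H) ≈ 0.1190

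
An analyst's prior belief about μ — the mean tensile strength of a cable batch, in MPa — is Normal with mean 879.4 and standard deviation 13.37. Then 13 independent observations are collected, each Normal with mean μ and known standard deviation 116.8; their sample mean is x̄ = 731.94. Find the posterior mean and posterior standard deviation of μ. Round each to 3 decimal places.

With known σ, the Normal prior is conjugate. Weight on the data is w = (n/σ²)/(n/σ² + 1/τ₀²) = 0.00095292/(0.00095292+0.00559419) = 0.14555.
Posterior mean = w·x̄ + (1−w)·μ₀ = 0.14555·731.94 + 0.85445·879.4 = 857.937. Posterior variance = 1/(0.00095292+0.00559419) = 152.739, so SD = 12.359.

Posterior mean ≈ 857.937; posterior SD ≈ 12.359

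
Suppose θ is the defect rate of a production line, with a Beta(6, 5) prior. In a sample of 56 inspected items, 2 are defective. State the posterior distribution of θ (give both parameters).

The binomial likelihood is conjugate to the Beta prior: with 2 successes and 54 failures, the posterior is Beta(6+2, 5+54) = Beta(8, 59).

Posterior: Beta(8, 59)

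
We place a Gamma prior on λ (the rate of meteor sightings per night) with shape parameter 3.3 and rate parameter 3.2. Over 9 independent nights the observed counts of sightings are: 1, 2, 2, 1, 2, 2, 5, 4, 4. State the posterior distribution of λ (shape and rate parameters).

Posterior: Gamma(shape=26.3, rate=12.2)

Total count ∑xᵢ = 23 over n = 9 nights.
Gamma is conjugate to the Poisson likelihood: posterior is Gamma(shape = 3.3+23 = 26.3, rate = 3.2+9 = 12.2).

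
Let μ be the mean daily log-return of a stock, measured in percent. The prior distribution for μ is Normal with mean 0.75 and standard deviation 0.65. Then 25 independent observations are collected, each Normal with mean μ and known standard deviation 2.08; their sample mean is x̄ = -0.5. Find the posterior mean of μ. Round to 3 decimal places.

Posterior mean ≈ -0.137

With known σ, the Normal prior is conjugate. Weight on the data is w = (n/σ²)/(n/σ² + 1/τ₀²) = 5.77848/(5.77848+2.36686) = 0.70942.
Posterior mean = w·x̄ + (1−w)·μ₀ = 0.70942·-0.5 + 0.29058·0.75 = -0.137.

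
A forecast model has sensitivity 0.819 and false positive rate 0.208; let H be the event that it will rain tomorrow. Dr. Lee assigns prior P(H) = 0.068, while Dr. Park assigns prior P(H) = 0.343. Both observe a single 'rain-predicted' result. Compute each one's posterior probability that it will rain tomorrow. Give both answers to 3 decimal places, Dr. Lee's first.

Dr. Lee: 0.223; Dr. Park: 0.673

P('+'|H) = 0.819, P('+'|¬H) = 0.208.
Dr. Lee: numerator 0.819·0.068 = 0.055692; evidence = 0.055692+0.208·0.932 = 0.24955; posterior = 0.223.
Dr. Park: numerator 0.819·0.343 = 0.28092; evidence = 0.28092+0.208·0.657 = 0.41757; posterior = 0.673.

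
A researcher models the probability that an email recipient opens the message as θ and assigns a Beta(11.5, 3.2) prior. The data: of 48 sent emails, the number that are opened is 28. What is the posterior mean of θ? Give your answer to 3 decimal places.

Observing 28 successes and 20 failures updates Beta(11.5, 3.2) by adding the success and failure counts to the two shape parameters: α = 11.5+28 = 39.5, β = 3.2+20 = 23.2.
Posterior mean = α/(α+β) = 39.5/62.7 = 0.630.

Posterior mean ≈ 0.630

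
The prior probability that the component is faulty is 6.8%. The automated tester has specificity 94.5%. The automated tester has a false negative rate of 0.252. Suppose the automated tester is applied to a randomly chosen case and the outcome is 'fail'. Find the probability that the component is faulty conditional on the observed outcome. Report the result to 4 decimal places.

P(H | E) ≈ 0.4981

Let H be the event that the component is faulty. P(H) = 0.068, so P(¬H) = 0.932. With E the 'fail' result, P(E|H) = 0.748 and P(E|¬H) = 0.055.
P(E) = 0.748·0.068 + 0.055·0.932 = 0.050864 + 0.051260 = 0.10212.
By Bayes' theorem, P(H|E) = 0.050864 / 0.10212 = 0.4981.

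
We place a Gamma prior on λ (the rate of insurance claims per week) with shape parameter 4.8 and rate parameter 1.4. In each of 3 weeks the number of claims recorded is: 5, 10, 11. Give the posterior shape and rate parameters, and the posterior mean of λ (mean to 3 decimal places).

Posterior: Gamma(shape=30.8, rate=4.4); mean ≈ 7.000

The Poisson likelihood adds the total count to the shape and the number of exposure periods to the rate. Here ∑xᵢ = 26 and n = 3, so shape 4.8→30.8 and rate 1.4→4.4.
Posterior mean = shape/rate = 30.8/4.4 = 7.000.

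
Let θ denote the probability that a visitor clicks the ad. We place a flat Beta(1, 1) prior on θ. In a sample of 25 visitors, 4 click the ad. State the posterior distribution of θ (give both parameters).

Observing 4 successes and 21 failures updates Beta(1, 1) by adding the success and failure counts to the two shape parameters: α = 1+4 = 5, β = 1+21 = 22.

Posterior: Beta(5, 22)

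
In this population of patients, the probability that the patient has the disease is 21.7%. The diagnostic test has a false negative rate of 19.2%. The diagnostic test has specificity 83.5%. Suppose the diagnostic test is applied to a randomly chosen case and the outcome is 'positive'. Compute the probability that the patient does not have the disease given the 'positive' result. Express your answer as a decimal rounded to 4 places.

P(¬H | E) ≈ 0.4242

Write H for 'the patient has the disease'. Prior odds H:¬H = 0.217/0.783 = 0.27714. For the 'positive' outcome, the likelihood ratio is 0.808/0.165 = 4.8970.
Posterior odds = 0.27714 × 4.8970 = 1.3571, so P(H|E) = 1.3571/(1+1.3571) = 0.5758. Then P(¬H|E) = 1 − 0.5758 = 0.4242.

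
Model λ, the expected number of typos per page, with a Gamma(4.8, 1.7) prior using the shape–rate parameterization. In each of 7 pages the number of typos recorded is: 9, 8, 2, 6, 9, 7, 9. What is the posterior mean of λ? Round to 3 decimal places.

Total count ∑xᵢ = 50 over n = 7 pages.
Gamma is conjugate to the Poisson likelihood: posterior is Gamma(shape = 4.8+50 = 54.8, rate = 1.7+7 = 8.7).
Posterior mean = shape/rate = 54.8/8.7 = 6.299.

Posterior mean ≈ 6.299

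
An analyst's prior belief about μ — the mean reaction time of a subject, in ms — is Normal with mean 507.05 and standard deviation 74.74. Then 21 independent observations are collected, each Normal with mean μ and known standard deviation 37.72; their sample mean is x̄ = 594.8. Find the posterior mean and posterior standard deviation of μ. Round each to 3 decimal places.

With known σ, the Normal prior is conjugate. Weight on the data is w = (n/σ²)/(n/σ² + 1/τ₀²) = 0.0147596/(0.0147596+0.00017902) = 0.98802.
Posterior mean = w·x̄ + (1−w)·μ₀ = 0.98802·594.8 + 0.011983·507.05 = 593.748. Posterior variance = 1/(0.0147596+0.00017902) = 66.9404, so SD = 8.182.

Posterior mean ≈ 593.748; posterior SD ≈ 8.182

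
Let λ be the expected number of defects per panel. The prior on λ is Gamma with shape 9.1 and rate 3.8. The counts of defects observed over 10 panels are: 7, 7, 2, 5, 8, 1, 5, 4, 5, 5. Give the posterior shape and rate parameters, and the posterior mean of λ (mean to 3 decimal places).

Posterior: Gamma(shape=58.1, rate=13.8); mean ≈ 4.210

Total count ∑xᵢ = 49 over n = 10 panels.
Gamma is conjugate to the Poisson likelihood: posterior is Gamma(shape = 9.1+49 = 58.1, rate = 3.8+10 = 13.8).
Posterior mean = shape/rate = 58.1/13.8 = 4.210.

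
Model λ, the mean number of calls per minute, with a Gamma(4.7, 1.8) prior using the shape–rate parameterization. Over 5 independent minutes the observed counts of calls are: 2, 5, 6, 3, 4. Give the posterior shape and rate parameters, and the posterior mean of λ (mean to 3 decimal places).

Posterior: Gamma(shape=24.7, rate=6.8); mean ≈ 3.632

The Poisson likelihood adds the total count to the shape and the number of exposure periods to the rate. Here ∑xᵢ = 20 and n = 5, so shape 4.7→24.7 and rate 1.8→6.8.
E[λ | data] = 24.7/6.8 = 3.632.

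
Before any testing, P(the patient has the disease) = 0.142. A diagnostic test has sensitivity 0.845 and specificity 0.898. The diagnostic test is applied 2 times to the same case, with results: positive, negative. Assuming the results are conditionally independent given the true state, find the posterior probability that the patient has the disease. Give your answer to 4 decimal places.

With H the event that the patient has the disease, the joint likelihood of the observed sequence is P(data|H) = 0.845·0.155 = 0.13098 and P(data|¬H) = 0.102·0.898 = 0.091596.
Bayes: P(H|data) = 0.142·0.13098 / (0.142·0.13098 + 0.858·0.091596) = 0.018598/0.097188 = 0.1914.

Posterior P(H) ≈ 0.1914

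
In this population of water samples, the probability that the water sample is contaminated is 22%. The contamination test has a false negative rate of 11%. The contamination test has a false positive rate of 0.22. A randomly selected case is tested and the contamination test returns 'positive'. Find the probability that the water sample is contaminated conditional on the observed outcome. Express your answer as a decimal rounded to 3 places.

Let H be the event that the water sample is contaminated. P(H) = 0.22, so P(¬H) = 0.78. With E the 'positive' result, P(E|H) = 0.89 and P(E|¬H) = 0.22.
P(E) = 0.89·0.22 + 0.22·0.78 = 0.19580 + 0.17160 = 0.36740.
By Bayes' theorem, P(H|E) = 0.19580 / 0.36740 = 0.533.

P(H | E) ≈ 0.533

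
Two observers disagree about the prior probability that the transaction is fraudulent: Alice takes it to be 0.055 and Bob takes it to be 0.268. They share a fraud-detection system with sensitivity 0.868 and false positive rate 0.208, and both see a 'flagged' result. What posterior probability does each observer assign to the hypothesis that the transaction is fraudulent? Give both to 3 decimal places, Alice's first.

Alice: 0.195; Bob: 0.604

The likelihood ratio for a 'flagged' result is 0.868/0.208 = 4.1731.
Alice: prior odds 0.055/0.945 = 0.058201; posterior odds 0.24288; posterior probability 0.195.
Bob: prior odds 0.268/0.732 = 0.36612; posterior odds 1.5278; posterior probability 0.604.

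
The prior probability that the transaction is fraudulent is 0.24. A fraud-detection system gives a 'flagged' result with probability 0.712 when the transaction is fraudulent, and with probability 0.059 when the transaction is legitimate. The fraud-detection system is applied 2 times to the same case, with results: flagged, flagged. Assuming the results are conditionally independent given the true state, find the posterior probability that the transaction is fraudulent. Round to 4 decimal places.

Posterior P(H) ≈ 0.9787

With H the event that the transaction is fraudulent, the joint likelihood of the observed sequence is P(data|H) = 0.712·0.712 = 0.50694 and P(data|¬H) = 0.059·0.059 = 0.0034810.
Bayes: P(H|data) = 0.24·0.50694 / (0.24·0.50694 + 0.76·0.0034810) = 0.12167/0.12431 = 0.9787.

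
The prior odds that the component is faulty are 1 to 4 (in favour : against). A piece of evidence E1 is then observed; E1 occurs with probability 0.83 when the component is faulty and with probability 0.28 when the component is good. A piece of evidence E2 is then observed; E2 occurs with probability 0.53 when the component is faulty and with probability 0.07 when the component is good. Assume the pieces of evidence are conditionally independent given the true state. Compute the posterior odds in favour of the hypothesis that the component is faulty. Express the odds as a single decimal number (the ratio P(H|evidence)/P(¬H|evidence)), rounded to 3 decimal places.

Posterior odds ≈ 5.611

Prior odds = 1/4 = 0.25000.
Likelihood ratio for E1 = 0.83/0.28 = 2.9643.
Likelihood ratio for E2 = 0.53/0.07 = 7.5714.
Posterior odds = prior odds × LR₁ × LR₂ = 5.6110.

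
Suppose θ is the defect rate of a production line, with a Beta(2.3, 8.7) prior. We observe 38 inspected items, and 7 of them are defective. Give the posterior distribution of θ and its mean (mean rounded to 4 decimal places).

Posterior: Beta(9.3, 39.7); mean ≈ 0.1898

Observing 7 successes and 31 failures updates Beta(2.3, 8.7) by adding the success and failure counts to the two shape parameters: α = 2.3+7 = 9.3, β = 8.7+31 = 39.7.
E[θ | data] = 9.3/(9.3+39.7) = 0.1898.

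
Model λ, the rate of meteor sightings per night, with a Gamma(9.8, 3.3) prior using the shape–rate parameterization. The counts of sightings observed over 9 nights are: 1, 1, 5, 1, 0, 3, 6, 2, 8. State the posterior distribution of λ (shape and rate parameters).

Total count ∑xᵢ = 27 over n = 9 nights.
Gamma is conjugate to the Poisson likelihood: posterior is Gamma(shape = 9.8+27 = 36.8, rate = 3.3+9 = 12.3).

Posterior: Gamma(shape=36.8, rate=12.3)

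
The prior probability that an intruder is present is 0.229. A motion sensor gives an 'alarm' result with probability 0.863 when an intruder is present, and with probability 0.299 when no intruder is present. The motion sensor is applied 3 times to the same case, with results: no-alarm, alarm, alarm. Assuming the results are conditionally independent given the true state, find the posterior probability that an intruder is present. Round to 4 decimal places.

Posterior P(H) ≈ 0.3260

Let H be the event that an intruder is present; start with P(H) = 0.229. P('alarm'|H) = 0.863, P('alarm'|¬H) = 0.299.
Update on result 1 ('no-alarm'): P(H) ← 0.137·0.2290 / (0.137·0.2290 + 0.701·0.7710) = 0.031373/0.57184 = 0.0549.
Update on result 2 ('alarm'): P(H) ← 0.863·0.0549 / (0.863·0.0549 + 0.299·0.9451) = 0.047347/0.32994 = 0.1435.
Update on result 3 ('alarm'): P(H) ← 0.863·0.1435 / (0.863·0.1435 + 0.299·0.8565) = 0.12384/0.37993 = 0.3260.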